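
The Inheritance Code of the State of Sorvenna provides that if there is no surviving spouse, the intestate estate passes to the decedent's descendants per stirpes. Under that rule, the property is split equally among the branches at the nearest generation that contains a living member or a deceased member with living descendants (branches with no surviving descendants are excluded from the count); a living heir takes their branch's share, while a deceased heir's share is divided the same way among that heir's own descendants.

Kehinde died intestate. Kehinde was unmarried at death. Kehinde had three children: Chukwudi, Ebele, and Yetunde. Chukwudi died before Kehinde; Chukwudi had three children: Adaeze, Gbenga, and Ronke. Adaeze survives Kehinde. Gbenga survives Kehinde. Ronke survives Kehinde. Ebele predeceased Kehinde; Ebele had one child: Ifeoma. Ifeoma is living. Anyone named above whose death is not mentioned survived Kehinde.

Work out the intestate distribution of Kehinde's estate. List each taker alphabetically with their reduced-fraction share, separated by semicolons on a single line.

Adaeze 1/9; Gbenga 1/9; Ifeoma 1/3; Ronke 1/9; Yetunde 1/3

There is no surviving spouse, so the entire estate passes to Kehinde's descendants per stirpes.
The estate is divided into 3 equal shares of 1/3 among Chukwudi, Ebele, Yetunde.
Chukwudi predeceased; the 1/3 allotted to Chukwudi's branch passes to Chukwudi's issue by representation.
The 1/3 is divided into 3 equal shares of 1/9 among Adaeze, Gbenga, Ronke.
Adaeze is living and takes 1/9.
Gbenga is living and takes 1/9.
Ronke is living and takes 1/9.
Ebele predeceased; the 1/3 allotted to Ebele's branch passes to Ebele's issue by representation.
Ifeoma is the sole taker at this level and receives the full 1/3.
Yetunde is living and takes 1/3.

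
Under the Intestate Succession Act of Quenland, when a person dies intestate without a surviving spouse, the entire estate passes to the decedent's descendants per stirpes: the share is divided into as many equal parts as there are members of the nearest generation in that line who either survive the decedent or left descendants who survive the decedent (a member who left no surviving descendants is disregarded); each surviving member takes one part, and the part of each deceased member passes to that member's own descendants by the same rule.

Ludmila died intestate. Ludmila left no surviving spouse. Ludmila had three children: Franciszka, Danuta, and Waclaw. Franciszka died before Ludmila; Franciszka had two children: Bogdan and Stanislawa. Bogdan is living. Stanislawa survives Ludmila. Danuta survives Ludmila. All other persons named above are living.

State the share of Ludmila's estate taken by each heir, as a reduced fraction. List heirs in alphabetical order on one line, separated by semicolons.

There is no surviving spouse, so the entire estate passes to Ludmila's descendants per stirpes.
The estate is divided into 3 equal shares of 1/3 among Franciszka, Danuta, Waclaw.
Franciszka predeceased; the 1/3 allotted to Franciszka's branch passes to Franciszka's issue by representation.
The 1/3 is divided into 2 equal shares of 1/6 among Bogdan, Stanislawa.
Bogdan is living and takes 1/6.
Stanislawa is living and takes 1/6.
Danuta is living and takes 1/3.
Waclaw is living and takes 1/3.

Bogdan 1/6; Danuta 1/3; Stanislawa 1/6; Waclaw 1/3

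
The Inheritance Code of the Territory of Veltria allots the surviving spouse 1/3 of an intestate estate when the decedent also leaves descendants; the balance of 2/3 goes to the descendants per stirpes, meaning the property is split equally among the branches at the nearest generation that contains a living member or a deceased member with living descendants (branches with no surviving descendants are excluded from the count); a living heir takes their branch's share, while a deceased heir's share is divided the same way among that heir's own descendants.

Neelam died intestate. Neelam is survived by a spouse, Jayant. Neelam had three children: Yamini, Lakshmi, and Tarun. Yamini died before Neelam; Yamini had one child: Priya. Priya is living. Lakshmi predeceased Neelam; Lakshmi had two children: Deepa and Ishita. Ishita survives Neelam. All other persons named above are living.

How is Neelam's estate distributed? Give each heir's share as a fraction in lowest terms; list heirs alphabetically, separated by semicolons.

Jayant, as surviving spouse, takes 1/3.
The remaining 2/3 passes to Neelam's descendants per stirpes.
The 2/3 is divided into 3 equal shares of 2/9 among Yamini, Lakshmi, Tarun.
Yamini predeceased; the 2/9 allotted to Yamini's branch passes to Yamini's issue by representation.
Priya is the sole taker at this level and receives the full 2/9.
Lakshmi predeceased; the 2/9 allotted to Lakshmi's branch passes to Lakshmi's issue by representation.
The 2/9 is divided into 2 equal shares of 1/9 among Deepa, Ishita.
Deepa is living and takes 1/9.
Ishita is living and takes 1/9.
Tarun is living and takes 2/9.

Deepa 1/9; Ishita 1/9; Jayant 1/3; Priya 2/9; Tarun 2/9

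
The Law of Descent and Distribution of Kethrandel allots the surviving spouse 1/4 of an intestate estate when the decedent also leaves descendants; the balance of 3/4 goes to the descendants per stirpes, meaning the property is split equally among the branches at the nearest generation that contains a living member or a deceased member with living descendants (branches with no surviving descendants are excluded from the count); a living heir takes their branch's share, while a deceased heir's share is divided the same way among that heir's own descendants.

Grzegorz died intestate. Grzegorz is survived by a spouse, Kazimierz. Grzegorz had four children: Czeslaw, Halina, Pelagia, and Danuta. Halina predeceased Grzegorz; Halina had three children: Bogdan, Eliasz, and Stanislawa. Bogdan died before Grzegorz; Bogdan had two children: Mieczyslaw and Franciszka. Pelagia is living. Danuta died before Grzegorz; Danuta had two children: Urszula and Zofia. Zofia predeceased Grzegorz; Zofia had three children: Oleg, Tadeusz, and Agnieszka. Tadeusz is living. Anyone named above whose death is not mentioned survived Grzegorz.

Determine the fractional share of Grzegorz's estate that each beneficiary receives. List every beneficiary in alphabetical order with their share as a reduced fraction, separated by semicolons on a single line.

Kazimierz, as surviving spouse, takes 1/4.
The remaining 3/4 passes to Grzegorz's descendants per stirpes.
The 3/4 is divided into 4 equal shares of 3/16 among Czeslaw, Halina, Pelagia, Danuta.
Czeslaw is living and takes 3/16.
Halina predeceased; the 3/16 allotted to Halina's branch passes to Halina's issue by representation.
The 3/16 is divided into 3 equal shares of 1/16 among Bogdan, Eliasz, Stanislawa.
Bogdan predeceased; the 1/16 allotted to Bogdan's branch passes to Bogdan's issue by representation.
The 1/16 is divided into 2 equal shares of 1/32 among Mieczyslaw, Franciszka.
Mieczyslaw is living and takes 1/32.
Franciszka is living and takes 1/32.
Eliasz is living and takes 1/16.
Stanislawa is living and takes 1/16.
Pelagia is living and takes 3/16.
Danuta predeceased; the 3/16 allotted to Danuta's branch passes to Danuta's issue by representation.
The 3/16 is divided into 2 equal shares of 3/32 among Urszula, Zofia.
Urszula is living and takes 3/32.
Zofia predeceased; the 3/32 allotted to Zofia's branch passes to Zofia's issue by representation.
The 3/32 is divided into 3 equal shares of 1/32 among Oleg, Tadeusz, Agnieszka.
Oleg is living and takes 1/32.
Tadeusz is living and takes 1/32.
Agnieszka is living and takes 1/32.

Agnieszka 1/32; Czeslaw 3/16; Eliasz 1/16; Franciszka 1/32; Kazimierz 1/4; Mieczyslaw 1/32; Oleg 1/32; Pelagia 3/16; Stanislawa 1/16; Tadeusz 1/32; Urszula 3/32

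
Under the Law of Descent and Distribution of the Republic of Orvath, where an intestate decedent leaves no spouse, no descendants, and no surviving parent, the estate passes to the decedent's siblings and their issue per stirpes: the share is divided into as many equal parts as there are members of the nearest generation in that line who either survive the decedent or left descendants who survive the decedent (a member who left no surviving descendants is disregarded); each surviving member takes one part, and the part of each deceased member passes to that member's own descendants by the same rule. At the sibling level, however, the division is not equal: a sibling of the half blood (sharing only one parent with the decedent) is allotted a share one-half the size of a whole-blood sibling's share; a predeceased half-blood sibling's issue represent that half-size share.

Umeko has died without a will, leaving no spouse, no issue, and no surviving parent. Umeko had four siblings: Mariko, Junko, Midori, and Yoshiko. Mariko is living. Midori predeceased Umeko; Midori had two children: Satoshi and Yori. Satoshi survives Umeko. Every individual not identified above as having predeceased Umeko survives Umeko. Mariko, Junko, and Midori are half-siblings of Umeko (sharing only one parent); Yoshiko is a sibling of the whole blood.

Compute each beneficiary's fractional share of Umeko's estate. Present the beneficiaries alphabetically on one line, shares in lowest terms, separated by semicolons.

No spouse, descendants, or parent survives, so the estate passes to Umeko's siblings per stirpes.
Half-blood siblings count for one-half the weight of whole-blood siblings at the initial division.
Dividing 1 in proportion to weights (total weight 5/2): Mariko (weight 1/2) → 1/5; Junko (weight 1/2) → 1/5; Midori (weight 1/2) → 1/5; Yoshiko (weight 1) → 2/5.
Mariko is living and takes 1/5.
Junko is living and takes 1/5.
Midori predeceased; the 1/5 allotted to Midori's branch passes to Midori's issue by representation.
The 1/5 is divided into 2 equal shares of 1/10 among Satoshi, Yori.
Satoshi is living and takes 1/10.
Yori is living and takes 1/10.
Yoshiko is living and takes 2/5.

Junko 1/5; Mariko 1/5; Satoshi 1/10; Yori 1/10; Yoshiko 2/5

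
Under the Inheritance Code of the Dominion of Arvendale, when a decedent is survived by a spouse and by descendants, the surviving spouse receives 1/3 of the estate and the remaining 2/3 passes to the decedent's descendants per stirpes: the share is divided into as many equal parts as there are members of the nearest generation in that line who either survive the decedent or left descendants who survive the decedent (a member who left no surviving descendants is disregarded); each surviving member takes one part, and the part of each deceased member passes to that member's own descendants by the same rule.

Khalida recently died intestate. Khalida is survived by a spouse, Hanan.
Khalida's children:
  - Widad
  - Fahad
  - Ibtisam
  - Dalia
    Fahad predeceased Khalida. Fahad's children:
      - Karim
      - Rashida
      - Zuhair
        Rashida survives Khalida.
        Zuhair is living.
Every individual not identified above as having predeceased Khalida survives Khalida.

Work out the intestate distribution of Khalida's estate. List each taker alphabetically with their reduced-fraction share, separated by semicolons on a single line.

Hanan, as surviving spouse, takes 1/3.
The remaining 2/3 passes to Khalida's descendants per stirpes.
The 2/3 is divided into 4 equal shares of 1/6 among Widad, Fahad, Ibtisam, Dalia.
Widad is living and takes 1/6.
Fahad predeceased; the 1/6 allotted to Fahad's branch passes to Fahad's issue by representation.
The 1/6 is divided into 3 equal shares of 1/18 among Karim, Rashida, Zuhair.
Karim is living and takes 1/18.
Rashida is living and takes 1/18.
Zuhair is living and takes 1/18.
Ibtisam is living and takes 1/6.
Dalia is living and takes 1/6.

Dalia 1/6; Hanan 1/3; Ibtisam 1/6; Karim 1/18; Rashida 1/18; Widad 1/6; Zuhair 1/18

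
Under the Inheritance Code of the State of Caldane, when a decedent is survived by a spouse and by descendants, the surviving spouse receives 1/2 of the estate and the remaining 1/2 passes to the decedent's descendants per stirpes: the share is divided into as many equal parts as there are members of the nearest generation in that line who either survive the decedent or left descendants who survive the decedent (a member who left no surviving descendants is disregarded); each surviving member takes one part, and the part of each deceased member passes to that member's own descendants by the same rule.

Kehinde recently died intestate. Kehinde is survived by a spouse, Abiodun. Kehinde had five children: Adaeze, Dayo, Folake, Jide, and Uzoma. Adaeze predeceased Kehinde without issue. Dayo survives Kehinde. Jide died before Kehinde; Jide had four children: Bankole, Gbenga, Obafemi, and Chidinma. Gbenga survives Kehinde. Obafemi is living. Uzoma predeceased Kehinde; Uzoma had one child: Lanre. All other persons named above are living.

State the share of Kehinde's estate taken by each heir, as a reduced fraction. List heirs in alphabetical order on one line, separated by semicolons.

Abiodun, as surviving spouse, takes 1/2.
The remaining 1/2 passes to Kehinde's descendants per stirpes.
Adaeze left no surviving issue, so that branch lapses and is disregarded.
The 1/2 is divided into 4 equal shares of 1/8 among Dayo, Folake, Jide, Uzoma.
Dayo is living and takes 1/8.
Folake is living and takes 1/8.
Jide predeceased; the 1/8 allotted to Jide's branch passes to Jide's issue by representation.
The 1/8 is divided into 4 equal shares of 1/32 among Bankole, Gbenga, Obafemi, Chidinma.
Bankole is living and takes 1/32.
Gbenga is living and takes 1/32.
Obafemi is living and takes 1/32.
Chidinma is living and takes 1/32.
Uzoma predeceased; the 1/8 allotted to Uzoma's branch passes to Uzoma's issue by representation.
Lanre is the sole taker at this level and receives the full 1/8.

Abiodun 1/2; Bankole 1/32; Chidinma 1/32; Dayo 1/8; Folake 1/8; Gbenga 1/32; Lanre 1/8; Obafemi 1/32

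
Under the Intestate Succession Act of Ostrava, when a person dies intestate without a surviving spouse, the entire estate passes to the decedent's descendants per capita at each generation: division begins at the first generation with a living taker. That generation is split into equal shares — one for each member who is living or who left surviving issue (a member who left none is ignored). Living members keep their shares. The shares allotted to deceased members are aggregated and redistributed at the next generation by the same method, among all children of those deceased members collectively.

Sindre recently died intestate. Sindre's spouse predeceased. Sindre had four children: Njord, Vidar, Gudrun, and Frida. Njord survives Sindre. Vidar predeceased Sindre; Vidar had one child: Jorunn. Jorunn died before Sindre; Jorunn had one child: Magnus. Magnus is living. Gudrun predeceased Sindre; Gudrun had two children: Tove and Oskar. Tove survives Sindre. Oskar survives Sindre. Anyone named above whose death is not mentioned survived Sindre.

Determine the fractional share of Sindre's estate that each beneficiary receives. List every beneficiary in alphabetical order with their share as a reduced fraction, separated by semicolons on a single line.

There is no surviving spouse, so the entire estate passes to Sindre's descendants per capita at each generation.
At generation 1 (Njord, Vidar, Gudrun, Frida) there are 4 shares of (1)/4 = 1/4 each.
Living: Njord and Frida — each takes 1/4.
Deceased: Vidar and Gudrun. Their combined 1/2 is pooled and carried to generation 2.
At generation 2 (Jorunn, Tove, Oskar) there are 3 shares of (1/2)/3 = 1/6 each.
Living: Tove and Oskar — each takes 1/6.
Deceased: Jorunn. That 1/6 share is carried to generation 3.
At generation 3 (Magnus) there are 1 shares of (1/6)/1 = 1/6 each.
Living: Magnus — each takes 1/6.

Frida 1/4; Magnus 1/6; Njord 1/4; Oskar 1/6; Tove 1/6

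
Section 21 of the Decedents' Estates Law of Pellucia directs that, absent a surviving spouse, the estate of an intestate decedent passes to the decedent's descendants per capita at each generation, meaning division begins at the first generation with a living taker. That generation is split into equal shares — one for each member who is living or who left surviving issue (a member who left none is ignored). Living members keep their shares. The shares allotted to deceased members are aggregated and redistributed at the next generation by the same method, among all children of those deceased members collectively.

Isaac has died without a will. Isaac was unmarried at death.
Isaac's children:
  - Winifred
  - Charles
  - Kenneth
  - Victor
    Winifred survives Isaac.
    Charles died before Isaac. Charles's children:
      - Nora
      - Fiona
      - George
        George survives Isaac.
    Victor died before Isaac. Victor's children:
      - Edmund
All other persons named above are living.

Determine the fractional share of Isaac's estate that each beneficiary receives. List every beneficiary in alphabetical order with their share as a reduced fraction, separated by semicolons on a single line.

Edmund 1/8; Fiona 1/8; George 1/8; Kenneth 1/4; Nora 1/8; Winifred 1/4

There is no surviving spouse, so the entire estate passes to Isaac's descendants per capita at each generation.
At generation 1 (Winifred, Charles, Kenneth, Victor) there are 4 shares of (1)/4 = 1/4 each.
Living: Winifred and Kenneth — each takes 1/4.
Deceased: Charles and Victor. Their combined 1/2 is pooled and carried to generation 2.
At generation 2 (Nora, Fiona, George, Edmund) there are 4 shares of (1/2)/4 = 1/8 each.
Living: Nora, Fiona, George, and Edmund — each takes 1/8.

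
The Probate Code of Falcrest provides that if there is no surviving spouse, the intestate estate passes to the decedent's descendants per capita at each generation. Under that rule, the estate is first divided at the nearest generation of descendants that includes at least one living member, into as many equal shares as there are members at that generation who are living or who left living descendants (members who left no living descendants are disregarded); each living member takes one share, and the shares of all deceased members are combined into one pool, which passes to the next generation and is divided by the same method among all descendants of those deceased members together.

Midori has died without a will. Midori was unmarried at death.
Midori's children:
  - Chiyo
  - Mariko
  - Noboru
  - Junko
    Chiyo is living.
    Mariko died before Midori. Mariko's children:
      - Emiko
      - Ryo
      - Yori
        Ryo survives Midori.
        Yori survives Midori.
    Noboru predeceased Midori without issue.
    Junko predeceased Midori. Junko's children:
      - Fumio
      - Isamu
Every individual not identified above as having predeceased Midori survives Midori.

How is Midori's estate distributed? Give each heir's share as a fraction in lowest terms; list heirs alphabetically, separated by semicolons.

There is no surviving spouse, so the entire estate passes to Midori's descendants per capita at each generation.
At generation 1 (Chiyo, Mariko, Junko) there are 3 shares of (1)/3 = 1/3 each.
Living: Chiyo — each takes 1/3.
Deceased: Mariko and Junko. Their combined 2/3 is pooled and carried to generation 2.
At generation 2 (Emiko, Ryo, Yori, Fumio, Isamu) there are 5 shares of (2/3)/5 = 2/15 each.
Living: Emiko, Ryo, Yori, Fumio, and Isamu — each takes 2/15.

Chiyo 1/3; Emiko 2/15; Fumio 2/15; Isamu 2/15; Ryo 2/15; Yori 2/15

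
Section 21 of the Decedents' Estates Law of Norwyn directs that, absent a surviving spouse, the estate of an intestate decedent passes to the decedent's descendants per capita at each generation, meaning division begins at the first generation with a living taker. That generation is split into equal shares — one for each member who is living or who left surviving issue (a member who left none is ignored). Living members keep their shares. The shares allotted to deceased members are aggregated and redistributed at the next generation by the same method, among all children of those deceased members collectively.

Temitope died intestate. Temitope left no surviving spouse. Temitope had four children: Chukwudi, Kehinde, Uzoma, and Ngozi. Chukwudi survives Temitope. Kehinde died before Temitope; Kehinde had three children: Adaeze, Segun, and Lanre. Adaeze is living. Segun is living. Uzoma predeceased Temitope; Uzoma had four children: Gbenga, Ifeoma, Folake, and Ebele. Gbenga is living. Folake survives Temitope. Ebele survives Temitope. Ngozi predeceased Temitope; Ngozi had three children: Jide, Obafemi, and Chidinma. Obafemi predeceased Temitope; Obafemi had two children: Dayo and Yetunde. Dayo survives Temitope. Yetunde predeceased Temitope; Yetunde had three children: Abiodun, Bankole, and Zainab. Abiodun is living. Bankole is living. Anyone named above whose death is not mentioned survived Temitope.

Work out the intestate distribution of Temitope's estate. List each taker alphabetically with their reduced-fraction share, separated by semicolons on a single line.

Abiodun 1/80; Adaeze 3/40; Bankole 1/80; Chidinma 3/40; Chukwudi 1/4; Dayo 3/80; Ebele 3/40; Folake 3/40; Gbenga 3/40; Ifeoma 3/40; Jide 3/40; Lanre 3/40; Segun 3/40; Zainab 1/80

There is no surviving spouse, so the entire estate passes to Temitope's descendants per capita at each generation.
At generation 1 (Chukwudi, Kehinde, Uzoma, Ngozi) there are 4 shares of (1)/4 = 1/4 each.
Living: Chukwudi — each takes 1/4.
Deceased: Kehinde, Uzoma, and Ngozi. Their combined 3/4 is pooled and carried to generation 2.
At generation 2 (Adaeze, Segun, Lanre, Gbenga, Ifeoma, Folake, Ebele, Jide, Obafemi, Chidinma) there are 10 shares of (3/4)/10 = 3/40 each.
Living: Adaeze, Segun, Lanre, Gbenga, Ifeoma, Folake, Ebele, Jide, and Chidinma — each takes 3/40.
Deceased: Obafemi. That 3/40 share is carried to generation 3.
At generation 3 (Dayo, Yetunde) there are 2 shares of (3/40)/2 = 3/80 each.
Living: Dayo — each takes 3/80.
Deceased: Yetunde. That 3/80 share is carried to generation 4.
At generation 4 (Abiodun, Bankole, Zainab) there are 3 shares of (3/80)/3 = 1/80 each.
Living: Abiodun, Bankole, and Zainab — each takes 1/80.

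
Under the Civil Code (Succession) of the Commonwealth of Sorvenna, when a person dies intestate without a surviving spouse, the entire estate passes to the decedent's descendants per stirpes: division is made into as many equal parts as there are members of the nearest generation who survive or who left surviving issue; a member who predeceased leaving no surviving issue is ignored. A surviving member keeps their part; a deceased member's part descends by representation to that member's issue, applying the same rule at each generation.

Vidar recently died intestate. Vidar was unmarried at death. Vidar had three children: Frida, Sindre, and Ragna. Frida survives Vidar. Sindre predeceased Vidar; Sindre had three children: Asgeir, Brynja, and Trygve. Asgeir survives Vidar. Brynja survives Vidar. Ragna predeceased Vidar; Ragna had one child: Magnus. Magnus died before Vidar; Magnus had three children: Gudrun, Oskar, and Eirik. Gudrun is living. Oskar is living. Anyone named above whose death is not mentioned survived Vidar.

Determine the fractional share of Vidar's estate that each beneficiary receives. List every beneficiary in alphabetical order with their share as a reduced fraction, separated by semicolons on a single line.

There is no surviving spouse, so the entire estate passes to Vidar's descendants per stirpes.
The estate is divided into 3 equal shares of 1/3 among Frida, Sindre, Ragna.
Frida is living and takes 1/3.
Sindre predeceased; the 1/3 allotted to Sindre's branch passes to Sindre's issue by representation.
The 1/3 is divided into 3 equal shares of 1/9 among Asgeir, Brynja, Trygve.
Asgeir is living and takes 1/9.
Brynja is living and takes 1/9.
Trygve is living and takes 1/9.
Ragna predeceased; the 1/3 allotted to Ragna's branch passes to Ragna's issue by representation.
Magnus's line is the sole branch at this level, so the full 1/3 passes to Magnus's issue by representation.
The 1/3 is divided into 3 equal shares of 1/9 among Gudrun, Oskar, Eirik.
Gudrun is living and takes 1/9.
Oskar is living and takes 1/9.
Eirik is living and takes 1/9.

Asgeir 1/9; Brynja 1/9; Eirik 1/9; Frida 1/3; Gudrun 1/9; Oskar 1/9; Trygve 1/9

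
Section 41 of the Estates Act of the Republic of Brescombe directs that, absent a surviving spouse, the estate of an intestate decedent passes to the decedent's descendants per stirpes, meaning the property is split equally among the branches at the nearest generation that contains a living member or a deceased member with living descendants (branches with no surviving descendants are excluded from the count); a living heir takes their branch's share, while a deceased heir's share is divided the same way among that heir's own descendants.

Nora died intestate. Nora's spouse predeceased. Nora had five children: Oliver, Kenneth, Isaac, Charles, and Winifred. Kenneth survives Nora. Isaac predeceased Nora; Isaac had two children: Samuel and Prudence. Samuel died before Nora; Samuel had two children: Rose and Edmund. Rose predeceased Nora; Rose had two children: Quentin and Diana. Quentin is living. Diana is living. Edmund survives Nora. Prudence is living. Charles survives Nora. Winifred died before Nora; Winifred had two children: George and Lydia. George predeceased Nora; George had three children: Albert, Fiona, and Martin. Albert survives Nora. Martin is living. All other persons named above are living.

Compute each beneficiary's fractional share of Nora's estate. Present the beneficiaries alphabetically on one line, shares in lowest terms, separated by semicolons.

Albert 1/30; Charles 1/5; Diana 1/40; Edmund 1/20; Fiona 1/30; Kenneth 1/5; Lydia 1/10; Martin 1/30; Oliver 1/5; Prudence 1/10; Quentin 1/40

There is no surviving spouse, so the entire estate passes to Nora's descendants per stirpes.
The estate is divided into 5 equal shares of 1/5 among Oliver, Kenneth, Isaac, Charles, Winifred.
Oliver is living and takes 1/5.
Kenneth is living and takes 1/5.
Isaac predeceased; the 1/5 allotted to Isaac's branch passes to Isaac's issue by representation.
The 1/5 is divided into 2 equal shares of 1/10 among Samuel, Prudence.
Samuel predeceased; the 1/10 allotted to Samuel's branch passes to Samuel's issue by representation.
The 1/10 is divided into 2 equal shares of 1/20 among Rose, Edmund.
Rose predeceased; the 1/20 allotted to Rose's branch passes to Rose's issue by representation.
The 1/20 is divided into 2 equal shares of 1/40 among Quentin, Diana.
Quentin is living and takes 1/40.
Diana is living and takes 1/40.
Edmund is living and takes 1/20.
Prudence is living and takes 1/10.
Charles is living and takes 1/5.
Winifred predeceased; the 1/5 allotted to Winifred's branch passes to Winifred's issue by representation.
The 1/5 is divided into 2 equal shares of 1/10 among George, Lydia.
George predeceased; the 1/10 allotted to George's branch passes to George's issue by representation.
The 1/10 is divided into 3 equal shares of 1/30 among Albert, Fiona, Martin.
Albert is living and takes 1/30.
Fiona is living and takes 1/30.
Martin is living and takes 1/30.
Lydia is living and takes 1/10.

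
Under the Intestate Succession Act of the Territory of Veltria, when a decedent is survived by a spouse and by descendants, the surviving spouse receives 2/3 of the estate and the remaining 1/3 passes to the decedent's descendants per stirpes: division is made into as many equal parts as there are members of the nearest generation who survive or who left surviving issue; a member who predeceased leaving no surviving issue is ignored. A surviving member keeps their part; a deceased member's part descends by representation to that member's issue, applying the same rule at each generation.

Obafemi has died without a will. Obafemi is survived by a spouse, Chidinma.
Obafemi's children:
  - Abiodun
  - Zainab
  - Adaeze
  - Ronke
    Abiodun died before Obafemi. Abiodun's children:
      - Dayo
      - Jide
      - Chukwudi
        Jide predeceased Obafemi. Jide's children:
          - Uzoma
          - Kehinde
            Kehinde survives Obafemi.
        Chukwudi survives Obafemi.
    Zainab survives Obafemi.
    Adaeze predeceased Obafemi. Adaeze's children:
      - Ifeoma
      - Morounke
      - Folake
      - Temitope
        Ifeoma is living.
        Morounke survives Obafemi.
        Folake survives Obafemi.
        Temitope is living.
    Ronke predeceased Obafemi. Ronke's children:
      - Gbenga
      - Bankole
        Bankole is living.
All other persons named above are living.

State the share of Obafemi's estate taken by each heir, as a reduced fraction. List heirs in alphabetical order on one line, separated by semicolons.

Bankole 1/24; Chidinma 2/3; Chukwudi 1/36; Dayo 1/36; Folake 1/48; Gbenga 1/24; Ifeoma 1/48; Kehinde 1/72; Morounke 1/48; Temitope 1/48; Uzoma 1/72; Zainab 1/12

Chidinma, as surviving spouse, takes 2/3.
The remaining 1/3 passes to Obafemi's descendants per stirpes.
The 1/3 is divided into 4 equal shares of 1/12 among Abiodun, Zainab, Adaeze, Ronke.
Abiodun predeceased; the 1/12 allotted to Abiodun's branch passes to Abiodun's issue by representation.
The 1/12 is divided into 3 equal shares of 1/36 among Dayo, Jide, Chukwudi.
Dayo is living and takes 1/36.
Jide predeceased; the 1/36 allotted to Jide's branch passes to Jide's issue by representation.
The 1/36 is divided into 2 equal shares of 1/72 among Uzoma, Kehinde.
Uzoma is living and takes 1/72.
Kehinde is living and takes 1/72.
Chukwudi is living and takes 1/36.
Zainab is living and takes 1/12.
Adaeze predeceased; the 1/12 allotted to Adaeze's branch passes to Adaeze's issue by representation.
The 1/12 is divided into 4 equal shares of 1/48 among Ifeoma, Morounke, Folake, Temitope.
Ifeoma is living and takes 1/48.
Morounke is living and takes 1/48.
Folake is living and takes 1/48.
Temitope is living and takes 1/48.
Ronke predeceased; the 1/12 allotted to Ronke's branch passes to Ronke's issue by representation.
The 1/12 is divided into 2 equal shares of 1/24 among Gbenga, Bankole.
Gbenga is living and takes 1/24.
Bankole is living and takes 1/24.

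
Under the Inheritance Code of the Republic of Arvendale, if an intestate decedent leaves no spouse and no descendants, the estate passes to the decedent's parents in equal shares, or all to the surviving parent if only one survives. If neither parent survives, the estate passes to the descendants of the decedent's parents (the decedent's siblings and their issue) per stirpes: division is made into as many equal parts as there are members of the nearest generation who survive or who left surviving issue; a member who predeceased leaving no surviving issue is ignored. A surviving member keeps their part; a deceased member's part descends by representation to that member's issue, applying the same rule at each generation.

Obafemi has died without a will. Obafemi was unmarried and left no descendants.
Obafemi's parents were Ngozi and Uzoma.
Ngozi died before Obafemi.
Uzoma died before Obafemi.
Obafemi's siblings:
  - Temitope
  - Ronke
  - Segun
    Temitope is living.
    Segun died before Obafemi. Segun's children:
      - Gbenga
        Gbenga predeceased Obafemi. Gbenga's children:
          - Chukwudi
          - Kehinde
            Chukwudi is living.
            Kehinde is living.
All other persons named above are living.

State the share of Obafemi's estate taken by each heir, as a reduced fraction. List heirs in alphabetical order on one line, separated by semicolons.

Chukwudi 1/6; Kehinde 1/6; Ronke 1/3; Temitope 1/3

Neither parent survives and there are no descendants, so the estate passes to Obafemi's siblings and their issue per stirpes.
The estate is divided into 3 equal shares of 1/3 among Temitope, Ronke, Segun.
Temitope is living and takes 1/3.
Ronke is living and takes 1/3.
Segun predeceased; the 1/3 allotted to Segun's branch passes to Segun's issue by representation.
Gbenga's line is the sole branch at this level, so the full 1/3 passes to Gbenga's issue by representation.
The 1/3 is divided into 2 equal shares of 1/6 among Chukwudi, Kehinde.
Chukwudi is living and takes 1/6.
Kehinde is living and takes 1/6.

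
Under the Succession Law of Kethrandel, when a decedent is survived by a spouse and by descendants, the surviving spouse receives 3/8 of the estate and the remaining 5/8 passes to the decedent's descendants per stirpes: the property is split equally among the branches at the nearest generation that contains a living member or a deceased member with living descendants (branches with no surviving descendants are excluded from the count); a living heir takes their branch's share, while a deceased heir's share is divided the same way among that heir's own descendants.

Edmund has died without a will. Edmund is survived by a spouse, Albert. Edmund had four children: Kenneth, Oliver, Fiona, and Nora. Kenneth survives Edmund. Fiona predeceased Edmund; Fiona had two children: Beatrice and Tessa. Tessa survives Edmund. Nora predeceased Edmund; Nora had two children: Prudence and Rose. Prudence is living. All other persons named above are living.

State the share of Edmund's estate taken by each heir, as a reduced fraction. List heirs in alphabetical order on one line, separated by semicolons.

Albert, as surviving spouse, takes 3/8.
The remaining 5/8 passes to Edmund's descendants per stirpes.
The 5/8 is divided into 4 equal shares of 5/32 among Kenneth, Oliver, Fiona, Nora.
Kenneth is living and takes 5/32.
Oliver is living and takes 5/32.
Fiona predeceased; the 5/32 allotted to Fiona's branch passes to Fiona's issue by representation.
The 5/32 is divided into 2 equal shares of 5/64 among Beatrice, Tessa.
Beatrice is living and takes 5/64.
Tessa is living and takes 5/64.
Nora predeceased; the 5/32 allotted to Nora's branch passes to Nora's issue by representation.
The 5/32 is divided into 2 equal shares of 5/64 among Prudence, Rose.
Prudence is living and takes 5/64.
Rose is living and takes 5/64.

Albert 3/8; Beatrice 5/64; Kenneth 5/32; Oliver 5/32; Prudence 5/64; Rose 5/64; Tessa 5/64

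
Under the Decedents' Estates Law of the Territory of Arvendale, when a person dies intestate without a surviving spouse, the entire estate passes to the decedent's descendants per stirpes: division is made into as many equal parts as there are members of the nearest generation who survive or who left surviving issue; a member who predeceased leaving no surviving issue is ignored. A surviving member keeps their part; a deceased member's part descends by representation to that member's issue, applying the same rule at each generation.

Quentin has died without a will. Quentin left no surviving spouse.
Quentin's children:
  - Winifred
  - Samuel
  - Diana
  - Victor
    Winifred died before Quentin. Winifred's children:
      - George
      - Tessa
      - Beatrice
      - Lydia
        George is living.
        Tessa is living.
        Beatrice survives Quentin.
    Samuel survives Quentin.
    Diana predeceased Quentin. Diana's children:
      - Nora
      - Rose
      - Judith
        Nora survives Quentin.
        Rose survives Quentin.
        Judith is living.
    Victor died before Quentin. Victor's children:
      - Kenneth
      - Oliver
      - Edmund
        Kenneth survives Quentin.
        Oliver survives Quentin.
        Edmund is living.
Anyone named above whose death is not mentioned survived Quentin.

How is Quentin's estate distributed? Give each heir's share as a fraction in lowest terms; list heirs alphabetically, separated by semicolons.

Beatrice 1/16; Edmund 1/12; George 1/16; Judith 1/12; Kenneth 1/12; Lydia 1/16; Nora 1/12; Oliver 1/12; Rose 1/12; Samuel 1/4; Tessa 1/16

There is no surviving spouse, so the entire estate passes to Quentin's descendants per stirpes.
The estate is divided into 4 equal shares of 1/4 among Winifred, Samuel, Diana, Victor.
Winifred predeceased; the 1/4 allotted to Winifred's branch passes to Winifred's issue by representation.
The 1/4 is divided into 4 equal shares of 1/16 among George, Tessa, Beatrice, Lydia.
George is living and takes 1/16.
Tessa is living and takes 1/16.
Beatrice is living and takes 1/16.
Lydia is living and takes 1/16.
Samuel is living and takes 1/4.
Diana predeceased; the 1/4 allotted to Diana's branch passes to Diana's issue by representation.
The 1/4 is divided into 3 equal shares of 1/12 among Nora, Rose, Judith.
Nora is living and takes 1/12.
Rose is living and takes 1/12.
Judith is living and takes 1/12.
Victor predeceased; the 1/4 allotted to Victor's branch passes to Victor's issue by representation.
The 1/4 is divided into 3 equal shares of 1/12 among Kenneth, Oliver, Edmund.
Kenneth is living and takes 1/12.
Oliver is living and takes 1/12.
Edmund is living and takes 1/12.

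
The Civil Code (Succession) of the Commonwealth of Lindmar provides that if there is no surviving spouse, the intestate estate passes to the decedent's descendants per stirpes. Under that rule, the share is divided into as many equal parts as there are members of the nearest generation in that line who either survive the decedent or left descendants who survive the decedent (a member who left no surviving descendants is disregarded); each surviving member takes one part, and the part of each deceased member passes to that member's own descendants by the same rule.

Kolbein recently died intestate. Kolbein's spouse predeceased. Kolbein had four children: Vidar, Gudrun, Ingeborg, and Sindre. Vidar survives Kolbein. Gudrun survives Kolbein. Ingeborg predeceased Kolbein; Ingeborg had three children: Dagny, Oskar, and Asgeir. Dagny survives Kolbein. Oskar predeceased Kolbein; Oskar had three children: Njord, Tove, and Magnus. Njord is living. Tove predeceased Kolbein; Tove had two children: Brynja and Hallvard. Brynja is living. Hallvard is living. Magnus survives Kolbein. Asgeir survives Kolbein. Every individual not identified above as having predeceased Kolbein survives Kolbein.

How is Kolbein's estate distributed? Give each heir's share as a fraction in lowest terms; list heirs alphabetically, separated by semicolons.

There is no surviving spouse, so the entire estate passes to Kolbein's descendants per stirpes.
The estate is divided into 4 equal shares of 1/4 among Vidar, Gudrun, Ingeborg, Sindre.
Vidar is living and takes 1/4.
Gudrun is living and takes 1/4.
Ingeborg predeceased; the 1/4 allotted to Ingeborg's branch passes to Ingeborg's issue by representation.
The 1/4 is divided into 3 equal shares of 1/12 among Dagny, Oskar, Asgeir.
Dagny is living and takes 1/12.
Oskar predeceased; the 1/12 allotted to Oskar's branch passes to Oskar's issue by representation.
The 1/12 is divided into 3 equal shares of 1/36 among Njord, Tove, Magnus.
Njord is living and takes 1/36.
Tove predeceased; the 1/36 allotted to Tove's branch passes to Tove's issue by representation.
The 1/36 is divided into 2 equal shares of 1/72 among Brynja, Hallvard.
Brynja is living and takes 1/72.
Hallvard is living and takes 1/72.
Magnus is living and takes 1/36.
Asgeir is living and takes 1/12.
Sindre is living and takes 1/4.

Asgeir 1/12; Brynja 1/72; Dagny 1/12; Gudrun 1/4; Hallvard 1/72; Magnus 1/36; Njord 1/36; Sindre 1/4; Vidar 1/4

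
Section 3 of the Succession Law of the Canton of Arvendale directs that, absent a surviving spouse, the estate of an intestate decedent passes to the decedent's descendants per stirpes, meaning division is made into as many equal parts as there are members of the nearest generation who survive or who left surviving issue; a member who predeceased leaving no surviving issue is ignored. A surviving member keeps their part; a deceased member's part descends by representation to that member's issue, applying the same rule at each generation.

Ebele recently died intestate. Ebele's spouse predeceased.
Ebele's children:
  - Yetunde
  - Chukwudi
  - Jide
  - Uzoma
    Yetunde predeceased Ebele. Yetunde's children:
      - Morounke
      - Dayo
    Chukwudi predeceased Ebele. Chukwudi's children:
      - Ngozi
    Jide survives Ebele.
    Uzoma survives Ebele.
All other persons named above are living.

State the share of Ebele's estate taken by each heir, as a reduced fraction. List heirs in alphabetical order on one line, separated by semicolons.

There is no surviving spouse, so the entire estate passes to Ebele's descendants per stirpes.
The estate is divided into 4 equal shares of 1/4 among Yetunde, Chukwudi, Jide, Uzoma.
Yetunde predeceased; the 1/4 allotted to Yetunde's branch passes to Yetunde's issue by representation.
The 1/4 is divided into 2 equal shares of 1/8 among Morounke, Dayo.
Morounke is living and takes 1/8.
Dayo is living and takes 1/8.
Chukwudi predeceased; the 1/4 allotted to Chukwudi's branch passes to Chukwudi's issue by representation.
Ngozi is the sole taker at this level and receives the full 1/4.
Jide is living and takes 1/4.
Uzoma is living and takes 1/4.

Dayo 1/8; Jide 1/4; Morounke 1/8; Ngozi 1/4; Uzoma 1/4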